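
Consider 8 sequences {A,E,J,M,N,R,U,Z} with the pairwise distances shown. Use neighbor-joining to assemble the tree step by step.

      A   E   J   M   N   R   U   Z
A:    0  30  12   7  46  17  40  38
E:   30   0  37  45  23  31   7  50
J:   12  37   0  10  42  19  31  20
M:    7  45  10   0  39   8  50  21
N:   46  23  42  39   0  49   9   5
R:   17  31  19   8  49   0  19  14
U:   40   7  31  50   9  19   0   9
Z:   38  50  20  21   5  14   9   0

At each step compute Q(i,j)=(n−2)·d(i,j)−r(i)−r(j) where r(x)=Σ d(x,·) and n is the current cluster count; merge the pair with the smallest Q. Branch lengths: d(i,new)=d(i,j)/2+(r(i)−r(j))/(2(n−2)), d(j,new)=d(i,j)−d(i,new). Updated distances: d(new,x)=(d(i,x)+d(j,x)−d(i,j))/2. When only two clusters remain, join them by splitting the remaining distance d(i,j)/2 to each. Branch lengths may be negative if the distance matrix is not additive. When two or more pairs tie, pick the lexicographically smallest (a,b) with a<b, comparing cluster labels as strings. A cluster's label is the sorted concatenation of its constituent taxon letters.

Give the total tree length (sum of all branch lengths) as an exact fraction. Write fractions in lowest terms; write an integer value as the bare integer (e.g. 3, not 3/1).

4219/64

iteration 1: select E,U (d=7, Q=-346); attach at lengths (25/3, -4/3); label the merged cluster EU
  updated: d(A,EU)=63/2, d(EU,J)=61/2, d(EU,M)=44, d(EU,N)=25/2, d(EU,R)=43/2, d(EU,Z)=26
iteration 2: select EU,N (d=25/2, Q=-297); attach at lengths (7/2, 9); label the merged cluster ENU
  updated: d(A,ENU)=65/2, d(ENU,J)=30, d(ENU,M)=141/4, d(ENU,R)=29, d(ENU,Z)=37/4
iteration 3: select ENU,Z (d=37/4, Q=-805/4); attach at lengths (283/32, 13/32); label the merged cluster ENUZ
  updated: d(A,ENUZ)=245/8, d(ENUZ,J)=163/8, d(ENUZ,M)=47/2, d(ENUZ,R)=135/8
iteration 4: select ENUZ,R (d=135/8, Q=-813/8); attach at lengths (649/48, 161/48); label the merged cluster ENRUZ
  updated: d(A,ENRUZ)=123/8, d(ENRUZ,J)=45/4, d(ENRUZ,M)=117/16
iteration 5: select A,M (d=7, Q=-715/16); attach at lengths (385/64, 63/64); label the merged cluster AM
  updated: d(AM,ENRUZ)=251/32, d(AM,J)=15/2
iteration 6: select AM,ENRUZ (d=251/32, Q=-851/32); attach at lengths (131/64, 371/64); label the merged cluster AEMNRUZ
  updated: d(AEMNRUZ,J)=349/64
iteration 7: select AEMNRUZ,J (d=349/64); attach at lengths (349/128, 349/128); label the merged cluster AEJMNRUZ
final tree: (((A:385/64,M:63/64):131/64,((((E:25/3,U:-4/3):7/2,N:9):283/32,Z:13/32):649/48,R:161/48):371/64):349/128,J:349/128)
total length: 4219/64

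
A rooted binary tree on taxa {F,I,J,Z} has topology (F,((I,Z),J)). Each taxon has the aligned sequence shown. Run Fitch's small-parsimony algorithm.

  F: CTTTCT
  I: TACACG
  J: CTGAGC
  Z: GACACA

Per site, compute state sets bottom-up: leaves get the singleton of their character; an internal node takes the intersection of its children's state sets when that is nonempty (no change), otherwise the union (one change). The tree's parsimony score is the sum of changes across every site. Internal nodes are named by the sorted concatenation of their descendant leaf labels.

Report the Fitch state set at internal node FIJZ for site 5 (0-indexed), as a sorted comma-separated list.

[col 0] IZ: children I:{T}, Z:{G} ∪→ {G,T}; cost 1
[col 0] IJZ: children IZ:{G,T}, J:{C} ∪→ {C,G,T}; cost 1
[col 0] FIJZ: children F:{C}, IJZ:{C,G,T} ∩→ {C}; cost 0
[col 1] IZ: children I:{A}, Z:{A} ∩→ {A}; cost 0
[col 1] IJZ: children IZ:{A}, J:{T} ∪→ {A,T}; cost 1
[col 1] FIJZ: children F:{T}, IJZ:{A,T} ∩→ {T}; cost 0
[col 2] IZ: children I:{C}, Z:{C} ∩→ {C}; cost 0
[col 2] IJZ: children IZ:{C}, J:{G} ∪→ {C,G}; cost 1
[col 2] FIJZ: children F:{T}, IJZ:{C,G} ∪→ {C,G,T}; cost 1
[col 3] IZ: children I:{A}, Z:{A} ∩→ {A}; cost 0
[col 3] IJZ: children IZ:{A}, J:{A} ∩→ {A}; cost 0
[col 3] FIJZ: children F:{T}, IJZ:{A} ∪→ {A,T}; cost 1
[col 4] IZ: children I:{C}, Z:{C} ∩→ {C}; cost 0
[col 4] IJZ: children IZ:{C}, J:{G} ∪→ {C,G}; cost 1
[col 4] FIJZ: children F:{C}, IJZ:{C,G} ∩→ {C}; cost 0
[col 5] IZ: children I:{G}, Z:{A} ∪→ {A,G}; cost 1
[col 5] IJZ: children IZ:{A,G}, J:{C} ∪→ {A,C,G}; cost 1
[col 5] FIJZ: children F:{T}, IJZ:{A,C,G} ∪→ {A,C,G,T}; cost 1
per-site changes: [2, 1, 2, 1, 1, 3]; total = 10

A,C,G,T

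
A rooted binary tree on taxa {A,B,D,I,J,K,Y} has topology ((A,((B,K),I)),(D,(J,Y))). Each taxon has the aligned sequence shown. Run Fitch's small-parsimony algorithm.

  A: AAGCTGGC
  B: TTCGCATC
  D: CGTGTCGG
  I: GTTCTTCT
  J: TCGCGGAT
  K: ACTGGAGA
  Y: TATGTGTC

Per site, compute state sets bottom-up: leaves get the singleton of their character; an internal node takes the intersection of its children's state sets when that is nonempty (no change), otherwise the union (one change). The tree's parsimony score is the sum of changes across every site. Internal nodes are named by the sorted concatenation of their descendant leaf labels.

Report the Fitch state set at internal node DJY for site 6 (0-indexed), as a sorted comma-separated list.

A,G,T

[col 0] BK: children B:{T}, K:{A} ∪→ {A,T}; cost 1
[col 0] BIK: children BK:{A,T}, I:{G} ∪→ {A,G,T}; cost 1
[col 0] ABIK: children A:{A}, BIK:{A,G,T} ∩→ {A}; cost 0
[col 0] JY: children J:{T}, Y:{T} ∩→ {T}; cost 0
[col 0] DJY: children D:{C}, JY:{T} ∪→ {C,T}; cost 1
[col 0] ABDIJKY: children ABIK:{A}, DJY:{C,T} ∪→ {A,C,T}; cost 1
[col 1] BK: children B:{T}, K:{C} ∪→ {C,T}; cost 1
[col 1] BIK: children BK:{C,T}, I:{T} ∩→ {T}; cost 0
[col 1] ABIK: children A:{A}, BIK:{T} ∪→ {A,T}; cost 1
[col 1] JY: children J:{C}, Y:{A} ∪→ {A,C}; cost 1
[col 1] DJY: children D:{G}, JY:{A,C} ∪→ {A,C,G}; cost 1
[col 1] ABDIJKY: children ABIK:{A,T}, DJY:{A,C,G} ∩→ {A}; cost 0
[col 2] BK: children B:{C}, K:{T} ∪→ {C,T}; cost 1
[col 2] BIK: children BK:{C,T}, I:{T} ∩→ {T}; cost 0
[col 2] ABIK: children A:{G}, BIK:{T} ∪→ {G,T}; cost 1
[col 2] JY: children J:{G}, Y:{T} ∪→ {G,T}; cost 1
[col 2] DJY: children D:{T}, JY:{G,T} ∩→ {T}; cost 0
[col 2] ABDIJKY: children ABIK:{G,T}, DJY:{T} ∩→ {T}; cost 0
[col 3] BK: children B:{G}, K:{G} ∩→ {G}; cost 0
[col 3] BIK: children BK:{G}, I:{C} ∪→ {C,G}; cost 1
[col 3] ABIK: children A:{C}, BIK:{C,G} ∩→ {C}; cost 0
[col 3] JY: children J:{C}, Y:{G} ∪→ {C,G}; cost 1
[col 3] DJY: children D:{G}, JY:{C,G} ∩→ {G}; cost 0
[col 3] ABDIJKY: children ABIK:{C}, DJY:{G} ∪→ {C,G}; cost 1
[col 4] BK: children B:{C}, K:{G} ∪→ {C,G}; cost 1
[col 4] BIK: children BK:{C,G}, I:{T} ∪→ {C,G,T}; cost 1
[col 4] ABIK: children A:{T}, BIK:{C,G,T} ∩→ {T}; cost 0
[col 4] JY: children J:{G}, Y:{T} ∪→ {G,T}; cost 1
[col 4] DJY: children D:{T}, JY:{G,T} ∩→ {T}; cost 0
[col 4] ABDIJKY: children ABIK:{T}, DJY:{T} ∩→ {T}; cost 0
[col 5] BK: children B:{A}, K:{A} ∩→ {A}; cost 0
[col 5] BIK: children BK:{A}, I:{T} ∪→ {A,T}; cost 1
[col 5] ABIK: children A:{G}, BIK:{A,T} ∪→ {A,G,T}; cost 1
[col 5] JY: children J:{G}, Y:{G} ∩→ {G}; cost 0
[col 5] DJY: children D:{C}, JY:{G} ∪→ {C,G}; cost 1
[col 5] ABDIJKY: children ABIK:{A,G,T}, DJY:{C,G} ∩→ {G}; cost 0
[col 6] BK: children B:{T}, K:{G} ∪→ {G,T}; cost 1
[col 6] BIK: children BK:{G,T}, I:{C} ∪→ {C,G,T}; cost 1
[col 6] ABIK: children A:{G}, BIK:{C,G,T} ∩→ {G}; cost 0
[col 6] JY: children J:{A}, Y:{T} ∪→ {A,T}; cost 1
[col 6] DJY: children D:{G}, JY:{A,T} ∪→ {A,G,T}; cost 1
[col 6] ABDIJKY: children ABIK:{G}, DJY:{A,G,T} ∩→ {G}; cost 0
[col 7] BK: children B:{C}, K:{A} ∪→ {A,C}; cost 1
[col 7] BIK: children BK:{A,C}, I:{T} ∪→ {A,C,T}; cost 1
[col 7] ABIK: children A:{C}, BIK:{A,C,T} ∩→ {C}; cost 0
[col 7] JY: children J:{T}, Y:{C} ∪→ {C,T}; cost 1
[col 7] DJY: children D:{G}, JY:{C,T} ∪→ {C,G,T}; cost 1
[col 7] ABDIJKY: children ABIK:{C}, DJY:{C,G,T} ∩→ {C}; cost 0
per-site changes: [4, 4, 3, 3, 3, 3, 4, 4]; total = 28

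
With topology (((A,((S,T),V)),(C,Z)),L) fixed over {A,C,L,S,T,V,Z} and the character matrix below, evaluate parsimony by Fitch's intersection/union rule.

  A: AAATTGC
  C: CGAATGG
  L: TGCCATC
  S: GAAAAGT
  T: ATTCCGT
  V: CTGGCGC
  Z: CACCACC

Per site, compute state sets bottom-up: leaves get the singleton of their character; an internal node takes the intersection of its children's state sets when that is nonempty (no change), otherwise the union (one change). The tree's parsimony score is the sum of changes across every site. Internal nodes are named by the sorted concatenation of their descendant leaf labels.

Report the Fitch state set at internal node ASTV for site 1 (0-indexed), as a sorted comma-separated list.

site 0, node ST: S={G} ∪ T={A} → {A,G} (+1)
site 0, node STV: ST={A,G} ∪ V={C} → {A,C,G} (+1)
site 0, node ASTV: A={A} ∩ STV={A,C,G} → {A} (+0)
site 0, node CZ: C={C} ∩ Z={C} → {C} (+0)
site 0, node ACSTVZ: ASTV={A} ∪ CZ={C} → {A,C} (+1)
site 0, node ACLSTVZ: ACSTVZ={A,C} ∪ L={T} → {A,C,T} (+1)
site 1, node ST: S={A} ∪ T={T} → {A,T} (+1)
site 1, node STV: ST={A,T} ∩ V={T} → {T} (+0)
site 1, node ASTV: A={A} ∪ STV={T} → {A,T} (+1)
site 1, node CZ: C={G} ∪ Z={A} → {A,G} (+1)
site 1, node ACSTVZ: ASTV={A,T} ∩ CZ={A,G} → {A} (+0)
site 1, node ACLSTVZ: ACSTVZ={A} ∪ L={G} → {A,G} (+1)
site 2, node ST: S={A} ∪ T={T} → {A,T} (+1)
site 2, node STV: ST={A,T} ∪ V={G} → {A,G,T} (+1)
site 2, node ASTV: A={A} ∩ STV={A,G,T} → {A} (+0)
site 2, node CZ: C={A} ∪ Z={C} → {A,C} (+1)
site 2, node ACSTVZ: ASTV={A} ∩ CZ={A,C} → {A} (+0)
site 2, node ACLSTVZ: ACSTVZ={A} ∪ L={C} → {A,C} (+1)
site 3, node ST: S={A} ∪ T={C} → {A,C} (+1)
site 3, node STV: ST={A,C} ∪ V={G} → {A,C,G} (+1)
site 3, node ASTV: A={T} ∪ STV={A,C,G} → {A,C,G,T} (+1)
site 3, node CZ: C={A} ∪ Z={C} → {A,C} (+1)
site 3, node ACSTVZ: ASTV={A,C,G,T} ∩ CZ={A,C} → {A,C} (+0)
site 3, node ACLSTVZ: ACSTVZ={A,C} ∩ L={C} → {C} (+0)
site 4, node ST: S={A} ∪ T={C} → {A,C} (+1)
site 4, node STV: ST={A,C} ∩ V={C} → {C} (+0)
site 4, node ASTV: A={T} ∪ STV={C} → {C,T} (+1)
site 4, node CZ: C={T} ∪ Z={A} → {A,T} (+1)
site 4, node ACSTVZ: ASTV={C,T} ∩ CZ={A,T} → {T} (+0)
site 4, node ACLSTVZ: ACSTVZ={T} ∪ L={A} → {A,T} (+1)
site 5, node ST: S={G} ∩ T={G} → {G} (+0)
site 5, node STV: ST={G} ∩ V={G} → {G} (+0)
site 5, node ASTV: A={G} ∩ STV={G} → {G} (+0)
site 5, node CZ: C={G} ∪ Z={C} → {C,G} (+1)
site 5, node ACSTVZ: ASTV={G} ∩ CZ={C,G} → {G} (+0)
site 5, node ACLSTVZ: ACSTVZ={G} ∪ L={T} → {G,T} (+1)
site 6, node ST: S={T} ∩ T={T} → {T} (+0)
site 6, node STV: ST={T} ∪ V={C} → {C,T} (+1)
site 6, node ASTV: A={C} ∩ STV={C,T} → {C} (+0)
site 6, node CZ: C={G} ∪ Z={C} → {C,G} (+1)
site 6, node ACSTVZ: ASTV={C} ∩ CZ={C,G} → {C} (+0)
site 6, node ACLSTVZ: ACSTVZ={C} ∩ L={C} → {C} (+0)
per-site changes: [4, 4, 4, 4, 4, 2, 2]; total = 24

A,T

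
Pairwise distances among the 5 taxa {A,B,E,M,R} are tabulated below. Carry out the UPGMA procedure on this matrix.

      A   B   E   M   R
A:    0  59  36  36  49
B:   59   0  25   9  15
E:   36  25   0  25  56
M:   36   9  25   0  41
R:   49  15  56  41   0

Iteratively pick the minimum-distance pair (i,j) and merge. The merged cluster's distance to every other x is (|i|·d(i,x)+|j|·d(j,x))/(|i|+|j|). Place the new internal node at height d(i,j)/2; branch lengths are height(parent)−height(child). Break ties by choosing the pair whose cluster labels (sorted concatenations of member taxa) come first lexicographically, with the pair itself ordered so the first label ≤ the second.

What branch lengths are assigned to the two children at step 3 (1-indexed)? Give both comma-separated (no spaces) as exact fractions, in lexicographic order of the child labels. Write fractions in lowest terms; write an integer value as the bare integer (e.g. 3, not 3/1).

iteration 1: select B,M (d=9); attach at lengths (9/2, 9/2); label the merged cluster BM
  updated: d(A,BM)=95/2, d(BM,E)=25, d(BM,R)=28
iteration 2: select BM,E (d=25); attach at lengths (8, 25/2); label the merged cluster BEM
  updated: d(A,BEM)=131/3, d(BEM,R)=112/3
iteration 3: select BEM,R (d=112/3); attach at lengths (37/6, 56/3); label the merged cluster BEMR
  updated: d(A,BEMR)=45
iteration 4: select A,BEMR (d=45); attach at lengths (45/2, 23/6); label the merged cluster ABEMR
final tree: (A:45/2,(((B:9/2,M:9/2):8,E:25/2):37/6,R:56/3):23/6)
total length: 242/3

37/6,56/3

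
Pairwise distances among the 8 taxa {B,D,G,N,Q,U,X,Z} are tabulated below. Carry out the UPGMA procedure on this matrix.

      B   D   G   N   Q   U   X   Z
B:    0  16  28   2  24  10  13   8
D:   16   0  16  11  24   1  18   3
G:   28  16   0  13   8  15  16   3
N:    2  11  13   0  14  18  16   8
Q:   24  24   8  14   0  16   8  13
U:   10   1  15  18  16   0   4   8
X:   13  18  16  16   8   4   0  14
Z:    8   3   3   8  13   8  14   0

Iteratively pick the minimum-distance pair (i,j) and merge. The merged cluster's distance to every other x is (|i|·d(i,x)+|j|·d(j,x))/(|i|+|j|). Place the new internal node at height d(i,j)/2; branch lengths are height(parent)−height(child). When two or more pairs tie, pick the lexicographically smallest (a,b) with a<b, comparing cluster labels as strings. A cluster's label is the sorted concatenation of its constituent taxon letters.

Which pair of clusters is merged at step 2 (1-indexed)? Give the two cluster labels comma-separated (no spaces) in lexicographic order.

iteration 1: select D,U (d=1); attach at lengths (1/2, 1/2); label the merged cluster DU
  updated: d(B,DU)=13, d(DU,G)=31/2, d(DU,N)=29/2, d(DU,Q)=20, d(DU,X)=11, d(DU,Z)=11/2
iteration 2: select B,N (d=2); attach at lengths (1, 1); label the merged cluster BN
  updated: d(BN,DU)=55/4, d(BN,G)=41/2, d(BN,Q)=19, d(BN,X)=29/2, d(BN,Z)=8
iteration 3: select G,Z (d=3); attach at lengths (3/2, 3/2); label the merged cluster GZ
  updated: d(BN,GZ)=57/4, d(DU,GZ)=21/2, d(GZ,Q)=21/2, d(GZ,X)=15
iteration 4: select Q,X (d=8); attach at lengths (4, 4); label the merged cluster QX
  updated: d(BN,QX)=67/4, d(DU,QX)=31/2, d(GZ,QX)=51/4
iteration 5: select DU,GZ (d=21/2); attach at lengths (19/4, 15/4); label the merged cluster DGUZ
  updated: d(BN,DGUZ)=14, d(DGUZ,QX)=113/8
iteration 6: select BN,DGUZ (d=14); attach at lengths (6, 7/4); label the merged cluster BDGNUZ
  updated: d(BDGNUZ,QX)=15
iteration 7: select BDGNUZ,QX (d=15); attach at lengths (1/2, 7/2); label the merged cluster BDGNQUXZ
final tree: (((B:1,N:1):6,((D:1/2,U:1/2):19/4,(G:3/2,Z:3/2):15/4):7/4):1/2,(Q:4,X:4):7/2)
total length: 137/4

B,N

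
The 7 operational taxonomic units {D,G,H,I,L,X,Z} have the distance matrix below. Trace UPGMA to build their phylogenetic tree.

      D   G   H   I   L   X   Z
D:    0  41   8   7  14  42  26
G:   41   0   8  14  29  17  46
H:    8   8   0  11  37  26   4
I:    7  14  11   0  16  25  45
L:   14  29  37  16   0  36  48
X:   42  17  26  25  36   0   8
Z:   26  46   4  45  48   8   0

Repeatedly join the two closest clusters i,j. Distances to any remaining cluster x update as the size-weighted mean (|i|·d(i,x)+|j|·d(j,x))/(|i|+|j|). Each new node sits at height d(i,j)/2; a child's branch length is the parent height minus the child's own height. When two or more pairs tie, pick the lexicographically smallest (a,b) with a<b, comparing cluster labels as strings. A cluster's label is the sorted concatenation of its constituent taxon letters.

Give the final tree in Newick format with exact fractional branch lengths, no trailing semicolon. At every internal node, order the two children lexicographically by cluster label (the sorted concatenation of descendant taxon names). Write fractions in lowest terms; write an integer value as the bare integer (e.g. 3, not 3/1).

step 1: merge (H,Z) at d=4; branch lengths H→2, Z→2; new cluster HZ
  updated: d(D,HZ)=17, d(G,HZ)=27, d(HZ,I)=28, d(HZ,L)=85/2, d(HZ,X)=17
step 2: merge (D,I) at d=7; branch lengths D→7/2, I→7/2; new cluster DI
  updated: d(DI,G)=55/2, d(DI,HZ)=45/2, d(DI,L)=15, d(DI,X)=67/2
step 3: merge (DI,L) at d=15; branch lengths DI→4, L→15/2; new cluster DIL
  updated: d(DIL,G)=28, d(DIL,HZ)=175/6, d(DIL,X)=103/3
step 4: merge (G,X) at d=17; branch lengths G→17/2, X→17/2; new cluster GX
  updated: d(DIL,GX)=187/6, d(GX,HZ)=22
step 5: merge (GX,HZ) at d=22; branch lengths GX→5/2, HZ→9; new cluster GHXZ
  updated: d(DIL,GHXZ)=181/6
step 6: merge (DIL,GHXZ) at d=181/6; branch lengths DIL→91/12, GHXZ→49/12; new cluster DGHILXZ
final tree: (((D:7/2,I:7/2):4,L:15/2):91/12,((G:17/2,X:17/2):5/2,(H:2,Z:2):9):49/12)
total length: 188/3

(((D:7/2,I:7/2):4,L:15/2):91/12,((G:17/2,X:17/2):5/2,(H:2,Z:2):9):49/12)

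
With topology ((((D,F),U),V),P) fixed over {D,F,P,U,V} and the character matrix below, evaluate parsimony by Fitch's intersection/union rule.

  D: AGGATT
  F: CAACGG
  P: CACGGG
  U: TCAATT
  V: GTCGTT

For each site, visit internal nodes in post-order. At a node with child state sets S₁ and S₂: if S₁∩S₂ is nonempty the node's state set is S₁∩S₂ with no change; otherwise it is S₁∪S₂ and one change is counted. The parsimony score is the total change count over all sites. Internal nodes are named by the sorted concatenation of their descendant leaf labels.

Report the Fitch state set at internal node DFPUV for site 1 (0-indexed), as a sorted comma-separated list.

A

[col 0] DF: children D:{A}, F:{C} ∪→ {A,C}; cost 1
[col 0] DFU: children DF:{A,C}, U:{T} ∪→ {A,C,T}; cost 1
[col 0] DFUV: children DFU:{A,C,T}, V:{G} ∪→ {A,C,G,T}; cost 1
[col 0] DFPUV: children DFUV:{A,C,G,T}, P:{C} ∩→ {C}; cost 0
[col 1] DF: children D:{G}, F:{A} ∪→ {A,G}; cost 1
[col 1] DFU: children DF:{A,G}, U:{C} ∪→ {A,C,G}; cost 1
[col 1] DFUV: children DFU:{A,C,G}, V:{T} ∪→ {A,C,G,T}; cost 1
[col 1] DFPUV: children DFUV:{A,C,G,T}, P:{A} ∩→ {A}; cost 0
[col 2] DF: children D:{G}, F:{A} ∪→ {A,G}; cost 1
[col 2] DFU: children DF:{A,G}, U:{A} ∩→ {A}; cost 0
[col 2] DFUV: children DFU:{A}, V:{C} ∪→ {A,C}; cost 1
[col 2] DFPUV: children DFUV:{A,C}, P:{C} ∩→ {C}; cost 0
[col 3] DF: children D:{A}, F:{C} ∪→ {A,C}; cost 1
[col 3] DFU: children DF:{A,C}, U:{A} ∩→ {A}; cost 0
[col 3] DFUV: children DFU:{A}, V:{G} ∪→ {A,G}; cost 1
[col 3] DFPUV: children DFUV:{A,G}, P:{G} ∩→ {G}; cost 0
[col 4] DF: children D:{T}, F:{G} ∪→ {G,T}; cost 1
[col 4] DFU: children DF:{G,T}, U:{T} ∩→ {T}; cost 0
[col 4] DFUV: children DFU:{T}, V:{T} ∩→ {T}; cost 0
[col 4] DFPUV: children DFUV:{T}, P:{G} ∪→ {G,T}; cost 1
[col 5] DF: children D:{T}, F:{G} ∪→ {G,T}; cost 1
[col 5] DFU: children DF:{G,T}, U:{T} ∩→ {T}; cost 0
[col 5] DFUV: children DFU:{T}, V:{T} ∩→ {T}; cost 0
[col 5] DFPUV: children DFUV:{T}, P:{G} ∪→ {G,T}; cost 1
per-site changes: [3, 3, 2, 2, 2, 2]; total = 14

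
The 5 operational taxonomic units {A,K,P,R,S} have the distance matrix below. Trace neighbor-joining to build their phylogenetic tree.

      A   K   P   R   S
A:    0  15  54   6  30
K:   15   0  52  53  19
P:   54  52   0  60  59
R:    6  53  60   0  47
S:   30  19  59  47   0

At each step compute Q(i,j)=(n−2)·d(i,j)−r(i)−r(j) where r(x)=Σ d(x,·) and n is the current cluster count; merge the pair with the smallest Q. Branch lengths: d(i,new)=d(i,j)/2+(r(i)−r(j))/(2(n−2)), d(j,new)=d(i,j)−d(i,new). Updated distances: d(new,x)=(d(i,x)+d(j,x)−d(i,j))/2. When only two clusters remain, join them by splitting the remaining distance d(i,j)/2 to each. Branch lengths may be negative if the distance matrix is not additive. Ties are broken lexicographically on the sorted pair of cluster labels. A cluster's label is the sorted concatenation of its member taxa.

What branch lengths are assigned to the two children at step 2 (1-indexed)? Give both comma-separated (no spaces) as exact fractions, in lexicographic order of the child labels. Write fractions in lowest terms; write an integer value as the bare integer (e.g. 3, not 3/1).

127/8,305/8

iteration 1: select A,R (d=6, Q=-253); attach at lengths (-43/6, 79/6); label the merged cluster AR
  updated: d(AR,K)=31, d(AR,P)=54, d(AR,S)=71/2
iteration 2: select AR,P (d=54, Q=-355/2); attach at lengths (127/8, 305/8); label the merged cluster APR
  updated: d(APR,K)=29/2, d(APR,S)=81/4
iteration 3: select APR,K (d=29/2, Q=-215/4); attach at lengths (63/8, 53/8); label the merged cluster AKPR
  updated: d(AKPR,S)=99/8
iteration 4: select AKPR,S (d=99/8); attach at lengths (99/16, 99/16); label the merged cluster AKPRS
final tree: ((((A:-43/6,R:79/6):127/8,P:305/8):63/8,K:53/8):99/16,S:99/16)
total length: 695/8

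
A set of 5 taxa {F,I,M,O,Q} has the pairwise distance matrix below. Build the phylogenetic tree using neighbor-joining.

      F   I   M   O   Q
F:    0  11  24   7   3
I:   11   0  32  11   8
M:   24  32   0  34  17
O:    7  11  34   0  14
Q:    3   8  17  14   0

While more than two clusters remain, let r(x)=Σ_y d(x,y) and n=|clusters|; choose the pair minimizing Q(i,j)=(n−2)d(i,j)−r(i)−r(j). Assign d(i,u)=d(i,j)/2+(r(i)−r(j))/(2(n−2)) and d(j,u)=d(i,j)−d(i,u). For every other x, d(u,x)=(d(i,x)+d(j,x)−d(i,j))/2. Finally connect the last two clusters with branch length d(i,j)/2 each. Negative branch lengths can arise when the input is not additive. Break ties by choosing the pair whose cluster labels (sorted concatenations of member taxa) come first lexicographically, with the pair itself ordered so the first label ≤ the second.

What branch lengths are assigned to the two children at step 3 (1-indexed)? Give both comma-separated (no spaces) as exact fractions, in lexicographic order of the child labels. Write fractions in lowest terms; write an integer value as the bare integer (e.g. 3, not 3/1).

1. join M+Q (d=17, Q=-98) ⇒ MQ; edges |M|=58/3, |Q|=-7/3
  updated: d(F,MQ)=5, d(I,MQ)=23/2, d(MQ,O)=31/2
2. join F+MQ (d=5, Q=-45) ⇒ FMQ; edges |F|=1/4, |MQ|=19/4
  updated: d(FMQ,I)=35/4, d(FMQ,O)=35/4
3. join FMQ+I (d=35/4, Q=-57/2) ⇒ FIMQ; edges |FMQ|=13/4, |I|=11/2
  updated: d(FIMQ,O)=11/2
4. join FIMQ+O (d=11/2) ⇒ FIMOQ; edges |FIMQ|=11/4, |O|=11/4
final tree: (((F:1/4,(M:58/3,Q:-7/3):19/4):13/4,I:11/2):11/4,O:11/4)
total length: 145/4

13/4,11/2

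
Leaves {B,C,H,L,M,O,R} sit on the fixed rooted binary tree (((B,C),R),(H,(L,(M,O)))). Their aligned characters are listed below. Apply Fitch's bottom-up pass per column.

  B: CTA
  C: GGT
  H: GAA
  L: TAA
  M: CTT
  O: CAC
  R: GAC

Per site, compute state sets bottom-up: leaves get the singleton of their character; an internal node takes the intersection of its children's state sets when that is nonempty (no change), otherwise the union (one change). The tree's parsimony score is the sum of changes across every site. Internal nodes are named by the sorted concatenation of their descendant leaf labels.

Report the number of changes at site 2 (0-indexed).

site 0, node BC: B={C} ∪ C={G} → {C,G} (+1)
site 0, node BCR: BC={C,G} ∩ R={G} → {G} (+0)
site 0, node MO: M={C} ∩ O={C} → {C} (+0)
site 0, node LMO: L={T} ∪ MO={C} → {C,T} (+1)
site 0, node HLMO: H={G} ∪ LMO={C,T} → {C,G,T} (+1)
site 0, node BCHLMOR: BCR={G} ∩ HLMO={C,G,T} → {G} (+0)
site 1, node BC: B={T} ∪ C={G} → {G,T} (+1)
site 1, node BCR: BC={G,T} ∪ R={A} → {A,G,T} (+1)
site 1, node MO: M={T} ∪ O={A} → {A,T} (+1)
site 1, node LMO: L={A} ∩ MO={A,T} → {A} (+0)
site 1, node HLMO: H={A} ∩ LMO={A} → {A} (+0)
site 1, node BCHLMOR: BCR={A,G,T} ∩ HLMO={A} → {A} (+0)
site 2, node BC: B={A} ∪ C={T} → {A,T} (+1)
site 2, node BCR: BC={A,T} ∪ R={C} → {A,C,T} (+1)
site 2, node MO: M={T} ∪ O={C} → {C,T} (+1)
site 2, node LMO: L={A} ∪ MO={C,T} → {A,C,T} (+1)
site 2, node HLMO: H={A} ∩ LMO={A,C,T} → {A} (+0)
site 2, node BCHLMOR: BCR={A,C,T} ∩ HLMO={A} → {A} (+0)
per-site changes: [3, 3, 4]; total = 10

4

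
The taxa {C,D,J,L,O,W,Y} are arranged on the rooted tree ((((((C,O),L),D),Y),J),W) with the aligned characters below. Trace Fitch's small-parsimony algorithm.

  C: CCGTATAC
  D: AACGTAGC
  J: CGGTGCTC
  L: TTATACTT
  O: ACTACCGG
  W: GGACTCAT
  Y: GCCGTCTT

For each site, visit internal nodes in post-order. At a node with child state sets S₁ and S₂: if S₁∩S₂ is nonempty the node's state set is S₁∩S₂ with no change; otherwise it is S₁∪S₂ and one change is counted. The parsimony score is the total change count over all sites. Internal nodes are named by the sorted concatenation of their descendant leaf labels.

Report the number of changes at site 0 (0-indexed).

site 0, node CO: C={C} ∪ O={A} → {A,C} (+1)
site 0, node CLO: CO={A,C} ∪ L={T} → {A,C,T} (+1)
site 0, node CDLO: CLO={A,C,T} ∩ D={A} → {A} (+0)
site 0, node CDLOY: CDLO={A} ∪ Y={G} → {A,G} (+1)
site 0, node CDJLOY: CDLOY={A,G} ∪ J={C} → {A,C,G} (+1)
site 0, node CDJLOWY: CDJLOY={A,C,G} ∩ W={G} → {G} (+0)
site 1, node CO: C={C} ∩ O={C} → {C} (+0)
site 1, node CLO: CO={C} ∪ L={T} → {C,T} (+1)
site 1, node CDLO: CLO={C,T} ∪ D={A} → {A,C,T} (+1)
site 1, node CDLOY: CDLO={A,C,T} ∩ Y={C} → {C} (+0)
site 1, node CDJLOY: CDLOY={C} ∪ J={G} → {C,G} (+1)
site 1, node CDJLOWY: CDJLOY={C,G} ∩ W={G} → {G} (+0)
site 2, node CO: C={G} ∪ O={T} → {G,T} (+1)
site 2, node CLO: CO={G,T} ∪ L={A} → {A,G,T} (+1)
site 2, node CDLO: CLO={A,G,T} ∪ D={C} → {A,C,G,T} (+1)
site 2, node CDLOY: CDLO={A,C,G,T} ∩ Y={C} → {C} (+0)
site 2, node CDJLOY: CDLOY={C} ∪ J={G} → {C,G} (+1)
site 2, node CDJLOWY: CDJLOY={C,G} ∪ W={A} → {A,C,G} (+1)
site 3, node CO: C={T} ∪ O={A} → {A,T} (+1)
site 3, node CLO: CO={A,T} ∩ L={T} → {T} (+0)
site 3, node CDLO: CLO={T} ∪ D={G} → {G,T} (+1)
site 3, node CDLOY: CDLO={G,T} ∩ Y={G} → {G} (+0)
site 3, node CDJLOY: CDLOY={G} ∪ J={T} → {G,T} (+1)
site 3, node CDJLOWY: CDJLOY={G,T} ∪ W={C} → {C,G,T} (+1)
site 4, node CO: C={A} ∪ O={C} → {A,C} (+1)
site 4, node CLO: CO={A,C} ∩ L={A} → {A} (+0)
site 4, node CDLO: CLO={A} ∪ D={T} → {A,T} (+1)
site 4, node CDLOY: CDLO={A,T} ∩ Y={T} → {T} (+0)
site 4, node CDJLOY: CDLOY={T} ∪ J={G} → {G,T} (+1)
site 4, node CDJLOWY: CDJLOY={G,T} ∩ W={T} → {T} (+0)
site 5, node CO: C={T} ∪ O={C} → {C,T} (+1)
site 5, node CLO: CO={C,T} ∩ L={C} → {C} (+0)
site 5, node CDLO: CLO={C} ∪ D={A} → {A,C} (+1)
site 5, node CDLOY: CDLO={A,C} ∩ Y={C} → {C} (+0)
site 5, node CDJLOY: CDLOY={C} ∩ J={C} → {C} (+0)
site 5, node CDJLOWY: CDJLOY={C} ∩ W={C} → {C} (+0)
site 6, node CO: C={A} ∪ O={G} → {A,G} (+1)
site 6, node CLO: CO={A,G} ∪ L={T} → {A,G,T} (+1)
site 6, node CDLO: CLO={A,G,T} ∩ D={G} → {G} (+0)
site 6, node CDLOY: CDLO={G} ∪ Y={T} → {G,T} (+1)
site 6, node CDJLOY: CDLOY={G,T} ∩ J={T} → {T} (+0)
site 6, node CDJLOWY: CDJLOY={T} ∪ W={A} → {A,T} (+1)
site 7, node CO: C={C} ∪ O={G} → {C,G} (+1)
site 7, node CLO: CO={C,G} ∪ L={T} → {C,G,T} (+1)
site 7, node CDLO: CLO={C,G,T} ∩ D={C} → {C} (+0)
site 7, node CDLOY: CDLO={C} ∪ Y={T} → {C,T} (+1)
site 7, node CDJLOY: CDLOY={C,T} ∩ J={C} → {C} (+0)
site 7, node CDJLOWY: CDJLOY={C} ∪ W={T} → {C,T} (+1)
per-site changes: [4, 3, 5, 4, 3, 2, 4, 4]; total = 29

4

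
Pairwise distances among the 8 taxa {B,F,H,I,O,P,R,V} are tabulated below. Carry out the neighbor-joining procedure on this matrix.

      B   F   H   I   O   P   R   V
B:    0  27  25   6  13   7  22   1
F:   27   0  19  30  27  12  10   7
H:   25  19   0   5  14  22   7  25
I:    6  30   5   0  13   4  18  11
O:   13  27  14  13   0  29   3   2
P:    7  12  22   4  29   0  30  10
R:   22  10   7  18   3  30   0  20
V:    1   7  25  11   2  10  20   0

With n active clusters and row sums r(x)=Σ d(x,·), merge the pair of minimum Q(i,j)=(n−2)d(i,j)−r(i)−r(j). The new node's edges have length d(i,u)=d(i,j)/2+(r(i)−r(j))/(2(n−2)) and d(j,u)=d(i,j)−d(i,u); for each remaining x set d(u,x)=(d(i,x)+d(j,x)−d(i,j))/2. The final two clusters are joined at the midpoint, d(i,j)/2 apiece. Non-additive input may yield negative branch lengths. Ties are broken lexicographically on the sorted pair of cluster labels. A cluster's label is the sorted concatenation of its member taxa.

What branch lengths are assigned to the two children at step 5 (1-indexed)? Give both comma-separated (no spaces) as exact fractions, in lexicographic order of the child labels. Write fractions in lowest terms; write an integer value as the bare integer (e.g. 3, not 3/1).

223/64,321/64

step 1: merge (O,R) at d=3, Q=-193; branch lengths O→3/4, R→9/4; new cluster OR
  updated: d(B,OR)=16, d(F,OR)=17, d(H,OR)=9, d(I,OR)=14, d(OR,P)=28, d(OR,V)=19/2
step 2: merge (H,OR) at d=9, Q=-307/2; branch lengths H→113/20, OR→67/20; new cluster HOR
  updated: d(B,HOR)=16, d(F,HOR)=27/2, d(HOR,I)=5, d(HOR,P)=41/2, d(HOR,V)=51/4
step 3: merge (HOR,I) at d=5, Q=-415/4; branch lengths HOR→127/32, I→33/32; new cluster HIOR
  updated: d(B,HIOR)=17/2, d(F,HIOR)=77/4, d(HIOR,P)=39/4, d(HIOR,V)=75/8
step 4: merge (F,V) at d=7, Q=-573/8; branch lengths F→157/16, V→-45/16; new cluster FV
  updated: d(B,FV)=21/2, d(FV,HIOR)=173/16, d(FV,P)=15/2
step 5: merge (B,HIOR) at d=17/2, Q=-609/16; branch lengths B→223/64, HIOR→321/64; new cluster BHIOR
  updated: d(BHIOR,FV)=205/32, d(BHIOR,P)=33/8
step 6: merge (BHIOR,FV) at d=205/32, Q=-577/32; branch lengths BHIOR→97/64, FV→313/64; new cluster BFHIORV
  updated: d(BFHIORV,P)=167/64
step 7: merge (BFHIORV,P) at d=167/64; branch lengths BFHIORV→167/128, P→167/128; new cluster BFHIOPRV
final tree: (((B:223/64,((H:113/20,(O:3/4,R:9/4):67/20):127/32,I:33/32):321/64):97/64,(F:157/16,V:-45/16):313/64):167/128,P:167/128)
total length: 2657/64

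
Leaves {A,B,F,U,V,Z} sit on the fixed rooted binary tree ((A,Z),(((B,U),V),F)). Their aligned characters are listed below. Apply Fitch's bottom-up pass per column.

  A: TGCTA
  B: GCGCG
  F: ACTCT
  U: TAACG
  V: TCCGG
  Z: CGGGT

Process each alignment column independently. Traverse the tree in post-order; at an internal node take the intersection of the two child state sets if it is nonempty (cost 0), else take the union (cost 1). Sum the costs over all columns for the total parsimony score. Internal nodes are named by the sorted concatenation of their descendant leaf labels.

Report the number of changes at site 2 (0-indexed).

4

site 0, node AZ: A={T} ∪ Z={C} → {C,T} (+1)
site 0, node BU: B={G} ∪ U={T} → {G,T} (+1)
site 0, node BUV: BU={G,T} ∩ V={T} → {T} (+0)
site 0, node BFUV: BUV={T} ∪ F={A} → {A,T} (+1)
site 0, node ABFUVZ: AZ={C,T} ∩ BFUV={A,T} → {T} (+0)
site 1, node AZ: A={G} ∩ Z={G} → {G} (+0)
site 1, node BU: B={C} ∪ U={A} → {A,C} (+1)
site 1, node BUV: BU={A,C} ∩ V={C} → {C} (+0)
site 1, node BFUV: BUV={C} ∩ F={C} → {C} (+0)
site 1, node ABFUVZ: AZ={G} ∪ BFUV={C} → {C,G} (+1)
site 2, node AZ: A={C} ∪ Z={G} → {C,G} (+1)
site 2, node BU: B={G} ∪ U={A} → {A,G} (+1)
site 2, node BUV: BU={A,G} ∪ V={C} → {A,C,G} (+1)
site 2, node BFUV: BUV={A,C,G} ∪ F={T} → {A,C,G,T} (+1)
site 2, node ABFUVZ: AZ={C,G} ∩ BFUV={A,C,G,T} → {C,G} (+0)
site 3, node AZ: A={T} ∪ Z={G} → {G,T} (+1)
site 3, node BU: B={C} ∩ U={C} → {C} (+0)
site 3, node BUV: BU={C} ∪ V={G} → {C,G} (+1)
site 3, node BFUV: BUV={C,G} ∩ F={C} → {C} (+0)
site 3, node ABFUVZ: AZ={G,T} ∪ BFUV={C} → {C,G,T} (+1)
site 4, node AZ: A={A} ∪ Z={T} → {A,T} (+1)
site 4, node BU: B={G} ∩ U={G} → {G} (+0)
site 4, node BUV: BU={G} ∩ V={G} → {G} (+0)
site 4, node BFUV: BUV={G} ∪ F={T} → {G,T} (+1)
site 4, node ABFUVZ: AZ={A,T} ∩ BFUV={G,T} → {T} (+0)
per-site changes: [3, 2, 4, 3, 2]; total = 14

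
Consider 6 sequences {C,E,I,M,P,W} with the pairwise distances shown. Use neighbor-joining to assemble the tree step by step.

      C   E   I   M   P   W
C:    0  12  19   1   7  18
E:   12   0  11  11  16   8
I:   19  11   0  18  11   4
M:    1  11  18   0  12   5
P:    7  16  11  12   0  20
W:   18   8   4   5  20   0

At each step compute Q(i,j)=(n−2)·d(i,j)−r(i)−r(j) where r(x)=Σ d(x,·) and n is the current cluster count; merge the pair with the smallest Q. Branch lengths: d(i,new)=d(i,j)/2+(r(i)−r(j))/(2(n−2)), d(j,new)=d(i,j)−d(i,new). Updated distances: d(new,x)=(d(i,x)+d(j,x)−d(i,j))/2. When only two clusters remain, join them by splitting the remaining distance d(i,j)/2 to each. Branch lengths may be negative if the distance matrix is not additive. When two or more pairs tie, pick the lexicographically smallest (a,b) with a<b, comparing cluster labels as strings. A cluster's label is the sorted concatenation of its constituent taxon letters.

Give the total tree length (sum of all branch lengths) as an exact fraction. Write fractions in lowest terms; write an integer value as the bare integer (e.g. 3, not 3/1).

53/2

step 1: merge (I,W) at d=4, Q=-102; branch lengths I→3, W→1; new cluster IW
  updated: d(C,IW)=33/2, d(E,IW)=15/2, d(IW,M)=19/2, d(IW,P)=27/2
step 2: merge (E,IW) at d=15/2, Q=-71; branch lengths E→11/3, IW→23/6; new cluster EIW
  updated: d(C,EIW)=21/2, d(EIW,M)=13/2, d(EIW,P)=11
step 3: merge (C,M) at d=1, Q=-36; branch lengths C→1/4, M→3/4; new cluster CM
  updated: d(CM,EIW)=8, d(CM,P)=9
step 4: merge (CM,EIW) at d=8, Q=-28; branch lengths CM→3, EIW→5; new cluster CEIMW
  updated: d(CEIMW,P)=6
step 5: merge (CEIMW,P) at d=6; branch lengths CEIMW→3, P→3; new cluster CEIMPW
final tree: (((C:1/4,M:3/4):3,(E:11/3,(I:3,W:1):23/6):5):3,P:3)
total length: 53/2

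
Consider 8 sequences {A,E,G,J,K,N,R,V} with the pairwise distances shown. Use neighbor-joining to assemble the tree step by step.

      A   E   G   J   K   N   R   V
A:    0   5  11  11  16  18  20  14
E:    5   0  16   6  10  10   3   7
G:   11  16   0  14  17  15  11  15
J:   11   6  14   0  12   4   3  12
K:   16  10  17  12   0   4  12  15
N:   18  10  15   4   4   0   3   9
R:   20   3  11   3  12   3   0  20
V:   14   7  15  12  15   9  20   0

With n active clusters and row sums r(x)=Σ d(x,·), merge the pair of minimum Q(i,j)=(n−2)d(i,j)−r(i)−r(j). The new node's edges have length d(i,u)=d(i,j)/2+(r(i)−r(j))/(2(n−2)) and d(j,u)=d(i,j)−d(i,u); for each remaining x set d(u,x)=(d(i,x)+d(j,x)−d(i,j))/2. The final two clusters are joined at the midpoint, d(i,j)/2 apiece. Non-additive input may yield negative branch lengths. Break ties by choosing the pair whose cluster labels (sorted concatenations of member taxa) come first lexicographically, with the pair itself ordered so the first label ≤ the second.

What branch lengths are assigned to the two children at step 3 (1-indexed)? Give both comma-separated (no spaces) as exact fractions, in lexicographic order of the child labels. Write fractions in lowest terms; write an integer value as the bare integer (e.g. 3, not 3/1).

iteration 1: select A,G (d=11, Q=-128); attach at lengths (31/6, 35/6); label the merged cluster AG
  updated: d(AG,E)=5, d(AG,J)=7, d(AG,K)=11, d(AG,N)=11, d(AG,R)=10, d(AG,V)=9
iteration 2: select K,N (d=4, Q=-85); attach at lengths (43/10, -3/10); label the merged cluster KN
  updated: d(AG,KN)=9, d(E,KN)=8, d(J,KN)=6, d(KN,R)=11/2, d(KN,V)=10
iteration 3: select J,R (d=3, Q=-127/2); attach at lengths (9/16, 39/16); label the merged cluster JR
  updated: d(AG,JR)=7, d(E,JR)=3, d(JR,KN)=17/4, d(JR,V)=29/2
iteration 4: select JR,KN (d=17/4, Q=-189/4); attach at lengths (41/24, 61/24); label the merged cluster JKNR
  updated: d(AG,JKNR)=47/8, d(E,JKNR)=27/8, d(JKNR,V)=81/8
iteration 5: select AG,V (d=9, Q=-28); attach at lengths (47/16, 97/16); label the merged cluster AGV
  updated: d(AGV,E)=3/2, d(AGV,JKNR)=7/2
iteration 6: select AGV,E (d=3/2, Q=-67/8); attach at lengths (13/16, 11/16); label the merged cluster AEGV
  updated: d(AEGV,JKNR)=43/16
iteration 7: select AEGV,JKNR (d=43/16); attach at lengths (43/32, 43/32); label the merged cluster AEGJKNRV
final tree: ((((A:31/6,G:35/6):47/16,V:97/16):13/16,E:11/16):43/32,((J:9/16,R:39/16):41/24,(K:43/10,N:-3/10):61/24):43/32)
total length: 567/16

9/16,39/16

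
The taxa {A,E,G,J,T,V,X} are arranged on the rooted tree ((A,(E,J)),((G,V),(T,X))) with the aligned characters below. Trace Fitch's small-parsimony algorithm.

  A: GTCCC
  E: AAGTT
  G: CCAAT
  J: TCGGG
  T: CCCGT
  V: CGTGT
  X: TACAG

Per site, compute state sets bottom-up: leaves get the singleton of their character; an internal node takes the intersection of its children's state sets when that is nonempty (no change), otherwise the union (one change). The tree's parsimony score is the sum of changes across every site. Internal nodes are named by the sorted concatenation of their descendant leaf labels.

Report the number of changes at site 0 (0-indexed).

4

[col 0] EJ: children E:{A}, J:{T} ∪→ {A,T}; cost 1
[col 0] AEJ: children A:{G}, EJ:{A,T} ∪→ {A,G,T}; cost 1
[col 0] GV: children G:{C}, V:{C} ∩→ {C}; cost 0
[col 0] TX: children T:{C}, X:{T} ∪→ {C,T}; cost 1
[col 0] GTVX: children GV:{C}, TX:{C,T} ∩→ {C}; cost 0
[col 0] AEGJTVX: children AEJ:{A,G,T}, GTVX:{C} ∪→ {A,C,G,T}; cost 1
[col 1] EJ: children E:{A}, J:{C} ∪→ {A,C}; cost 1
[col 1] AEJ: children A:{T}, EJ:{A,C} ∪→ {A,C,T}; cost 1
[col 1] GV: children G:{C}, V:{G} ∪→ {C,G}; cost 1
[col 1] TX: children T:{C}, X:{A} ∪→ {A,C}; cost 1
[col 1] GTVX: children GV:{C,G}, TX:{A,C} ∩→ {C}; cost 0
[col 1] AEGJTVX: children AEJ:{A,C,T}, GTVX:{C} ∩→ {C}; cost 0
[col 2] EJ: children E:{G}, J:{G} ∩→ {G}; cost 0
[col 2] AEJ: children A:{C}, EJ:{G} ∪→ {C,G}; cost 1
[col 2] GV: children G:{A}, V:{T} ∪→ {A,T}; cost 1
[col 2] TX: children T:{C}, X:{C} ∩→ {C}; cost 0
[col 2] GTVX: children GV:{A,T}, TX:{C} ∪→ {A,C,T}; cost 1
[col 2] AEGJTVX: children AEJ:{C,G}, GTVX:{A,C,T} ∩→ {C}; cost 0
[col 3] EJ: children E:{T}, J:{G} ∪→ {G,T}; cost 1
[col 3] AEJ: children A:{C}, EJ:{G,T} ∪→ {C,G,T}; cost 1
[col 3] GV: children G:{A}, V:{G} ∪→ {A,G}; cost 1
[col 3] TX: children T:{G}, X:{A} ∪→ {A,G}; cost 1
[col 3] GTVX: children GV:{A,G}, TX:{A,G} ∩→ {A,G}; cost 0
[col 3] AEGJTVX: children AEJ:{C,G,T}, GTVX:{A,G} ∩→ {G}; cost 0
[col 4] EJ: children E:{T}, J:{G} ∪→ {G,T}; cost 1
[col 4] AEJ: children A:{C}, EJ:{G,T} ∪→ {C,G,T}; cost 1
[col 4] GV: children G:{T}, V:{T} ∩→ {T}; cost 0
[col 4] TX: children T:{T}, X:{G} ∪→ {G,T}; cost 1
[col 4] GTVX: children GV:{T}, TX:{G,T} ∩→ {T}; cost 0
[col 4] AEGJTVX: children AEJ:{C,G,T}, GTVX:{T} ∩→ {T}; cost 0
per-site changes: [4, 4, 3, 4, 3]; total = 18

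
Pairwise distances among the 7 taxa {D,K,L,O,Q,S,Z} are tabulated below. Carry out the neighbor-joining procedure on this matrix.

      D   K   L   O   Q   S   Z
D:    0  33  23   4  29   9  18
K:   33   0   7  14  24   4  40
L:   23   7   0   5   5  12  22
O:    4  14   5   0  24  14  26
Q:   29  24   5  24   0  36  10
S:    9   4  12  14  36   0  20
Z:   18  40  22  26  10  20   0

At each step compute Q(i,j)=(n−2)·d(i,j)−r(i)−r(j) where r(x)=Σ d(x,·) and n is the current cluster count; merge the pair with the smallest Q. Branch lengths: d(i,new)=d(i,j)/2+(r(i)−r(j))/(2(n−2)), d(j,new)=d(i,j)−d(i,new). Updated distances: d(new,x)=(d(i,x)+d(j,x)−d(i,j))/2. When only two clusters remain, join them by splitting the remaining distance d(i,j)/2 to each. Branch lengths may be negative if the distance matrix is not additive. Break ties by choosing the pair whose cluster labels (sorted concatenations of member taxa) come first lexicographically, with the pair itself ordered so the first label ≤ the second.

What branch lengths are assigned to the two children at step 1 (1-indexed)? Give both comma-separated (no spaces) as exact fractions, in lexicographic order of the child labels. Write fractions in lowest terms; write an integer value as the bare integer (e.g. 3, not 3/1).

step 1: merge (Q,Z) at d=10, Q=-214; branch lengths Q→21/5, Z→29/5; new cluster QZ
  updated: d(D,QZ)=37/2, d(K,QZ)=27, d(L,QZ)=17/2, d(O,QZ)=20, d(QZ,S)=23
step 2: merge (K,S) at d=4, Q=-131; branch lengths K→39/8, S→-7/8; new cluster KS
  updated: d(D,KS)=19, d(KS,L)=15/2, d(KS,O)=12, d(KS,QZ)=23
step 3: merge (D,O) at d=4, Q=-187/2; branch lengths D→71/12, O→-23/12; new cluster DO
  updated: d(DO,KS)=27/2, d(DO,L)=12, d(DO,QZ)=69/4
step 4: merge (DO,KS) at d=27/2, Q=-239/4; branch lengths DO→103/16, KS→113/16; new cluster DKOS
  updated: d(DKOS,L)=3, d(DKOS,QZ)=107/8
step 5: merge (DKOS,L) at d=3, Q=-199/8; branch lengths DKOS→63/16, L→-15/16; new cluster DKLOS
  updated: d(DKLOS,QZ)=151/16
step 6: merge (DKLOS,QZ) at d=151/16; branch lengths DKLOS→151/32, QZ→151/32; new cluster DKLOQSZ
final tree: ((((D:71/12,O:-23/12):103/16,(K:39/8,S:-7/8):113/16):63/16,L:-15/16):151/32,(Q:21/5,Z:29/5):151/32)
total length: 703/16

21/5,29/5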